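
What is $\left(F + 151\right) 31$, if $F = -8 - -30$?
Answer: $5363$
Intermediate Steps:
$F = 22$ ($F = -8 + 30 = 22$)
$\left(F + 151\right) 31 = \left(22 + 151\right) 31 = 173 \cdot 31 = 5363$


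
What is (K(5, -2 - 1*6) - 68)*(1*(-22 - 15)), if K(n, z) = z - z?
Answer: 2516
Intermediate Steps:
K(n, z) = 0
(K(5, -2 - 1*6) - 68)*(1*(-22 - 15)) = (0 - 68)*(1*(-22 - 15)) = -68*(-37) = 2516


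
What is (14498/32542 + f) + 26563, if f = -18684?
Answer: 128206458/16271 ≈ 7879.4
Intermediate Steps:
(14498/32542 + f) + 26563 = (14498/32542 - 18684) + 26563 = (14498*(1/32542) - 18684) + 26563 = (7249/16271 - 18684) + 26563 = -304000115/16271 + 26563 = 128206458/16271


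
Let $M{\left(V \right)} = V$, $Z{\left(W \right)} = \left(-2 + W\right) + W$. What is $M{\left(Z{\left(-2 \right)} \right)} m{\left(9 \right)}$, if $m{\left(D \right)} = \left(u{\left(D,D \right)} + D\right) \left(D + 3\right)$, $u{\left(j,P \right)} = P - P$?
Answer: $-648$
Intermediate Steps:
$u{\left(j,P \right)} = 0$
$Z{\left(W \right)} = -2 + 2 W$
$m{\left(D \right)} = D \left(3 + D\right)$ ($m{\left(D \right)} = \left(0 + D\right) \left(D + 3\right) = D \left(3 + D\right)$)
$M{\left(Z{\left(-2 \right)} \right)} m{\left(9 \right)} = \left(-2 + 2 \left(-2\right)\right) 9 \left(3 + 9\right) = \left(-2 - 4\right) 9 \cdot 12 = \left(-6\right) 108 = -648$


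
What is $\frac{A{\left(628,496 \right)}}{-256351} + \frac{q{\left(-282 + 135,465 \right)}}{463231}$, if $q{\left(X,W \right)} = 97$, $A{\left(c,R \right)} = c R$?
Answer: $- \frac{144266031681}{118749730081} \approx -1.2149$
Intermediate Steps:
$A{\left(c,R \right)} = R c$
$\frac{A{\left(628,496 \right)}}{-256351} + \frac{q{\left(-282 + 135,465 \right)}}{463231} = \frac{496 \cdot 628}{-256351} + \frac{97}{463231} = 311488 \left(- \frac{1}{256351}\right) + 97 \cdot \frac{1}{463231} = - \frac{311488}{256351} + \frac{97}{463231} = - \frac{144266031681}{118749730081}$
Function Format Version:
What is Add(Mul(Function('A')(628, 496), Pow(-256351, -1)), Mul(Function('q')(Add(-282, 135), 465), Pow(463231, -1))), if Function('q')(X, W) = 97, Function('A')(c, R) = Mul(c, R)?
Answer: Rational(-144266031681, 118749730081) ≈ -1.2149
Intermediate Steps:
Function('A')(c, R) = Mul(R, c)
Add(Mul(Function('A')(628, 496), Pow(-256351, -1)), Mul(Function('q')(Add(-282, 135), 465), Pow(463231, -1))) = Add(Mul(Mul(496, 628), Pow(-256351, -1)), Mul(97, Pow(463231, -1))) = Add(Mul(311488, Rational(-1, 256351)), Mul(97, Rational(1, 463231))) = Add(Rational(-311488, 256351), Rational(97, 463231)) = Rational(-144266031681, 118749730081)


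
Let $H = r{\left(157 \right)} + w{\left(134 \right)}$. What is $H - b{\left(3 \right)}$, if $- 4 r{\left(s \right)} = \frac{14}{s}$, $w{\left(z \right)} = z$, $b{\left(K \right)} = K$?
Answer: $\frac{41127}{314} \approx 130.98$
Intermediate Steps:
$r{\left(s \right)} = - \frac{7}{2 s}$ ($r{\left(s \right)} = - \frac{14 \frac{1}{s}}{4} = - \frac{7}{2 s}$)
$H = \frac{42069}{314}$ ($H = - \frac{7}{2 \cdot 157} + 134 = \left(- \frac{7}{2}\right) \frac{1}{157} + 134 = - \frac{7}{314} + 134 = \frac{42069}{314} \approx 133.98$)
$H - b{\left(3 \right)} = \frac{42069}{314} - 3 = \frac{41127}{314}$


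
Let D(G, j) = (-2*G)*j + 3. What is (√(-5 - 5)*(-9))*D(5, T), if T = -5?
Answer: -477*I*√10 ≈ -1508.4*I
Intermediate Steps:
D(G, j) = 3 - 2*G*j (D(G, j) = -2*G*j + 3 = 3 - 2*G*j)
(√(-5 - 5)*(-9))*D(5, T) = (√(-5 - 5)*(-9))*(3 - 2*5*(-5)) = (√(-10)*(-9))*(3 + 50) = ((I*√10)*(-9))*53 = -9*I*√10*53 = -477*I*√10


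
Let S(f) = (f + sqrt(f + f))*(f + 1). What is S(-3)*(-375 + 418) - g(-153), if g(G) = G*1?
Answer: 411 - 86*I*sqrt(6) ≈ 411.0 - 210.66*I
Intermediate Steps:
g(G) = G
S(f) = (1 + f)*(f + sqrt(2)*sqrt(f)) (S(f) = (f + sqrt(2*f))*(1 + f) = (f + sqrt(2)*sqrt(f))*(1 + f) = (1 + f)*(f + sqrt(2)*sqrt(f)))
S(-3)*(-375 + 418) - g(-153) = (-3 + (-3)**2 + sqrt(2)*sqrt(-3) + sqrt(2)*(-3)**(3/2))*(-375 + 418) - 1*(-153) = (-3 + 9 + sqrt(2)*(I*sqrt(3)) + sqrt(2)*(-3*I*sqrt(3)))*43 + 153 = (-3 + 9 + I*sqrt(6) - 3*I*sqrt(6))*43 + 153 = (6 - 2*I*sqrt(6))*43 + 153 = (258 - 86*I*sqrt(6)) + 153 = 411 - 86*I*sqrt(6)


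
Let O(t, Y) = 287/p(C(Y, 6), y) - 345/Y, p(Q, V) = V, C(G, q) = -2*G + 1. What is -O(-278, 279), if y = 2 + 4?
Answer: -2889/62 ≈ -46.597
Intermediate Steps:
y = 6
C(G, q) = 1 - 2*G
O(t, Y) = 287/6 - 345/Y
-O(-278, 279) = -(287/6 - 345/279) = -(287/6 - 345*1/279) = -(287/6 - 115/93) = -1*2889/62 = -2889/62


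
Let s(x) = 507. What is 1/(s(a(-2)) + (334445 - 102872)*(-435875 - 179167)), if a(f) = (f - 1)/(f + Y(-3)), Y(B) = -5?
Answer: -1/142427120559 ≈ -7.0211e-12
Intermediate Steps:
a(f) = (-1 + f)/(-5 + f) (a(f) = (f - 1)/(f - 5) = (-1 + f)/(-5 + f))
1/(s(a(-2)) + (334445 - 102872)*(-435875 - 179167)) = 1/(507 + (334445 - 102872)*(-435875 - 179167)) = 1/(507 + 231573*(-615042)) = 1/(507 - 142427121066) = 1/(-142427120559) = -1/142427120559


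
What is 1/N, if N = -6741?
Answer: -1/6741 ≈ -0.00014835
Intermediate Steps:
1/N = 1/(-6741) = -1/6741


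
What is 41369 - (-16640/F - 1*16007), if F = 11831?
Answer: 678832096/11831 ≈ 57377.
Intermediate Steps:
41369 - (-16640/F - 1*16007) = 41369 - (-16640/11831 - 1*16007) = 41369 - (-16640*1/11831 - 16007) = 41369 - (-16640/11831 - 16007) = 41369 - 1*(-189395457/11831) = 41369 + 189395457/11831 = 678832096/11831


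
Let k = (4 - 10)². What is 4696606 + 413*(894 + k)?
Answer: 5080696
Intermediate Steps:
k = 36 (k = (-6)² = 36)
4696606 + 413*(894 + k) = 4696606 + 413*(894 + 36) = 4696606 + 413*930 = 4696606 + 384090 = 5080696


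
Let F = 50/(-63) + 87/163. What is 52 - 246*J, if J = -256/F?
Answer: -646561756/2669 ≈ -2.4225e+5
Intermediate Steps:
F = -2669/10269 (F = 50*(-1/63) + 87*(1/163) = -50/63 + 87/163 = -2669/10269 ≈ -0.25991)
J = 2628864/2669 (J = -256/(-2669/10269) = -256*(-10269/2669) = 2628864/2669 ≈ 984.96)
52 - 246*J = 52 - 246*2628864/2669 = 52 - 646700544/2669 = -646561756/2669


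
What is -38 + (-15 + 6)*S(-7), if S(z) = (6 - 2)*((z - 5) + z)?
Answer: 646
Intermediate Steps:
S(z) = -20 + 8*z (S(z) = 4*((-5 + z) + z) = 4*(-5 + 2*z) = -20 + 8*z)
-38 + (-15 + 6)*S(-7) = -38 + (-15 + 6)*(-20 + 8*(-7)) = -38 - 9*(-20 - 56) = -38 - 9*(-76) = -38 + 684 = 646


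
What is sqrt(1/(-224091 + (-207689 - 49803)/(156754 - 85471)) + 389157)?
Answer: 3*sqrt(11033596706377315124408510)/15974136245 ≈ 623.82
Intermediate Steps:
sqrt(1/(-224091 + (-207689 - 49803)/(156754 - 85471)) + 389157) = sqrt(1/(-224091 - 257492/71283) + 389157) = sqrt(1/(-15974136245/71283) + 389157) = sqrt(-71283/15974136245 + 389157) = sqrt(6216446938624182/15974136245) = 3*sqrt(11033596706377315124408510)/15974136245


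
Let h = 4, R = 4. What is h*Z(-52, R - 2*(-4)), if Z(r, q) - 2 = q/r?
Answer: 92/13 ≈ 7.0769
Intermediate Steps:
Z(r, q) = 2 + q/r
h*Z(-52, R - 2*(-4)) = 4*(2 + (4 - 2*(-4))/(-52)) = 4*(2 + (4 + 8)*(-1/52)) = 4*(2 + 12*(-1/52)) = 4*(2 - 3/13) = 4*(23/13) = 92/13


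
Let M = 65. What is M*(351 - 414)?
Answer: -4095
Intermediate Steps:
M*(351 - 414) = 65*(351 - 414) = 65*(-63) = -4095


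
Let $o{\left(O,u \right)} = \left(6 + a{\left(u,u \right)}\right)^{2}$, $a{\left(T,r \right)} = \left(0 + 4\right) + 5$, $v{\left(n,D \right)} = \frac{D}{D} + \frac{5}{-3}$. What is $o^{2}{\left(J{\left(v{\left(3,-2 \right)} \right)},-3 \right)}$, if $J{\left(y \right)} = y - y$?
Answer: $50625$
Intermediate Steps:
$v{\left(n,D \right)} = - \frac{2}{3}$ ($v{\left(n,D \right)} = 1 + 5 \left(- \frac{1}{3}\right) = 1 - \frac{5}{3} = - \frac{2}{3}$)
$a{\left(T,r \right)} = 9$ ($a{\left(T,r \right)} = 4 + 5 = 9$)
$J{\left(y \right)} = 0$
$o{\left(O,u \right)} = 225$ ($o{\left(O,u \right)} = \left(6 + 9\right)^{2} = 15^{2} = 225$)
$o^{2}{\left(J{\left(v{\left(3,-2 \right)} \right)},-3 \right)} = 225^{2} = 50625$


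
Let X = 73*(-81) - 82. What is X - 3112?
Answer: -9107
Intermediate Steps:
X = -5995 (X = -5913 - 82 = -5995)
X - 3112 = -5995 - 3112 = -9107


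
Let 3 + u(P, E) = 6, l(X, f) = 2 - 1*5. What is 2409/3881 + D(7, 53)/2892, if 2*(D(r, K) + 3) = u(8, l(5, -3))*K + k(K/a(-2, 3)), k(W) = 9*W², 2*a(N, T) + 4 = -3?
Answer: 368102415/366645832 ≈ 1.0040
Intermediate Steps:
a(N, T) = -7/2 (a(N, T) = -2 + (½)*(-3) = -2 - 3/2 = -7/2)
l(X, f) = -3 (l(X, f) = 2 - 5 = -3)
u(P, E) = 3 (u(P, E) = -3 + 6 = 3)
D(r, K) = -3 + 3*K/2 + 18*K²/49 (D(r, K) = -3 + (3*K + 9*(K/(-7/2))²)/2 = -3 + (3*K + 9*(K*(-2/7))²)/2 = -3 + (3*K + 9*(-2*K/7)²)/2 = -3 + (3*K + 9*(4*K²/49))/2 = -3 + (3*K + 36*K²/49)/2 = -3 + (3*K/2 + 18*K²/49) = -3 + 3*K/2 + 18*K²/49)
2409/3881 + D(7, 53)/2892 = 2409/3881 + (-3 + (3/2)*53 + (18/49)*53²)/2892 = 2409*(1/3881) + (-3 + 159/2 + (18/49)*2809)*(1/2892) = 2409/3881 + (-3 + 159/2 + 50562/49)*(1/2892) = 2409/3881 + (108621/98)*(1/2892) = 2409/3881 + 36207/94472 = 368102415/366645832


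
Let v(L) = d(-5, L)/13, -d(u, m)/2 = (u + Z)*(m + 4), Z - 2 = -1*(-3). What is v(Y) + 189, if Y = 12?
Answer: 189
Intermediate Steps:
Z = 5 (Z = 2 - 1*(-3) = 2 + 3 = 5)
d(u, m) = -2*(4 + m)*(5 + u) (d(u, m) = -2*(u + 5)*(m + 4) = -2*(5 + u)*(4 + m) = -2*(4 + m)*(5 + u))
v(L) = 0 (v(L) = (-40 - 10*L - 8*(-5) - 2*L*(-5))/13 = (-40 - 10*L + 40 + 10*L)*(1/13) = 0*(1/13) = 0)
v(Y) + 189 = 0 + 189 = 189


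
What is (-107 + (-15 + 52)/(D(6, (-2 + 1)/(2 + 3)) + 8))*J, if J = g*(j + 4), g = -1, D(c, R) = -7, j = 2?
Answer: 420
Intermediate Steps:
J = -6 (J = -(2 + 4) = -1*6 = -6)
(-107 + (-15 + 52)/(D(6, (-2 + 1)/(2 + 3)) + 8))*J = (-107 + (-15 + 52)/(-7 + 8))*(-6) = (-107 + 37/1)*(-6) = (-107 + 37*1)*(-6) = (-107 + 37)*(-6) = -70*(-6) = 420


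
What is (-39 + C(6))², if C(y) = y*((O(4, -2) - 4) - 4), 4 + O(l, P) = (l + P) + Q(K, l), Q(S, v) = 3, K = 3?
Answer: 6561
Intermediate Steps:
O(l, P) = -1 + P + l (O(l, P) = -4 + ((l + P) + 3) = -4 + ((P + l) + 3) = -4 + (3 + P + l) = -1 + P + l)
C(y) = -7*y (C(y) = y*(((-1 - 2 + 4) - 4) - 4) = y*((1 - 4) - 4) = y*(-3 - 4) = y*(-7) = -7*y)
(-39 + C(6))² = (-39 - 7*6)² = (-39 - 42)² = (-81)² = 6561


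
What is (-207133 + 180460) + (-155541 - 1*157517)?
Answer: -339731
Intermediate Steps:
(-207133 + 180460) + (-155541 - 1*157517) = -26673 + (-155541 - 157517) = -26673 - 313058 = -339731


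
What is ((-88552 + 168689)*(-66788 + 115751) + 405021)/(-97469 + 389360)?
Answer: 1308050984/97297 ≈ 13444.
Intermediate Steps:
((-88552 + 168689)*(-66788 + 115751) + 405021)/(-97469 + 389360) = (80137*48963 + 405021)/291891 = (3923747931 + 405021)*(1/291891) = 3924152952*(1/291891) = 1308050984/97297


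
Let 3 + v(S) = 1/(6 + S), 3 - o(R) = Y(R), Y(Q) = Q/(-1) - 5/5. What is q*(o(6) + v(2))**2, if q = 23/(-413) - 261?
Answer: -43786773/3304 ≈ -13253.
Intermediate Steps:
Y(Q) = -1 - Q (Y(Q) = Q*(-1) - 5*1/5 = -Q - 1 = -1 - Q)
o(R) = 4 + R (o(R) = 3 - (-1 - R) = 3 + (1 + R) = 4 + R)
v(S) = -3 + 1/(6 + S)
q = -107816/413 (q = 23*(-1/413) - 261 = -23/413 - 261 = -107816/413 ≈ -261.06)
q*(o(6) + v(2))**2 = -107816*((4 + 6) + (-17 - 3*2)/(6 + 2))**2/413 = -107816*(10 + (-17 - 6)/8)**2/413 = -107816*(10 + (1/8)*(-23))**2/413 = -107816*(10 - 23/8)**2/413 = -107816*(57/8)**2/413 = -107816/413*3249/64 = -43786773/3304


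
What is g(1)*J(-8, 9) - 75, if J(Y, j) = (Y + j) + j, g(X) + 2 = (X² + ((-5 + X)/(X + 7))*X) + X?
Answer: -80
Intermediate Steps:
g(X) = -2 + X + X² + X*(-5 + X)/(7 + X) (g(X) = -2 + ((X² + ((-5 + X)/(X + 7))*X) + X) = -2 + ((X² + ((-5 + X)/(7 + X))*X) + X) = -2 + ((X² + X*(-5 + X)/(7 + X)) + X) = -2 + (X + X² + X*(-5 + X)/(7 + X)) = -2 + X + X² + X*(-5 + X)/(7 + X))
J(Y, j) = Y + 2*j
g(1)*J(-8, 9) - 75 = ((-14 + 1³ + 9*1²)/(7 + 1))*(-8 + 2*9) - 75 = ((-14 + 1 + 9*1)/8)*(-8 + 18) - 75 = ((-14 + 1 + 9)/8)*10 - 75 = ((⅛)*(-4))*10 - 75 = -½*10 - 75 = -5 - 75 = -80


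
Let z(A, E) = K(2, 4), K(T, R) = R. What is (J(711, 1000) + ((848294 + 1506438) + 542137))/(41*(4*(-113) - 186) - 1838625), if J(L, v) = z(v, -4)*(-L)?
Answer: -2894025/1864783 ≈ -1.5519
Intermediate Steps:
z(A, E) = 4
J(L, v) = -4*L (J(L, v) = 4*(-L) = -4*L)
(J(711, 1000) + ((848294 + 1506438) + 542137))/(41*(4*(-113) - 186) - 1838625) = (-4*711 + ((848294 + 1506438) + 542137))/(41*(4*(-113) - 186) - 1838625) = (-2844 + (2354732 + 542137))/(41*(-452 - 186) - 1838625) = (-2844 + 2896869)/(41*(-638) - 1838625) = 2894025/(-26158 - 1838625) = 2894025/(-1864783) = 2894025*(-1/1864783) = -2894025/1864783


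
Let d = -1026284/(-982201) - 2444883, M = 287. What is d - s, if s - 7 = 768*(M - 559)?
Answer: -2196194516510/982201 ≈ -2.2360e+6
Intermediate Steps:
s = -208889 (s = 7 + 768*(287 - 559) = 7 + 768*(-272) = 7 - 208896 = -208889)
d = -2401365501199/982201 (d = -1026284*(-1/982201) - 2444883 = 1026284/982201 - 2444883 = -2401365501199/982201 ≈ -2.4449e+6)
d - s = -2401365501199/982201 - 1*(-208889) = -2401365501199/982201 + 208889 = -2196194516510/982201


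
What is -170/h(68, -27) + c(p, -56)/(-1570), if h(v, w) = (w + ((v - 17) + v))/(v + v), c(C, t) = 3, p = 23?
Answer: -9074669/36110 ≈ -251.31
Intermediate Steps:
h(v, w) = (-17 + w + 2*v)/(2*v) (h(v, w) = (w + ((-17 + v) + v))/((2*v)) = (w + (-17 + 2*v))*(1/(2*v)) = (-17 + w + 2*v)*(1/(2*v)) = (-17 + w + 2*v)/(2*v))
-170/h(68, -27) + c(p, -56)/(-1570) = -170*136/(-17 - 27 + 2*68) + 3/(-1570) = -170*136/(-17 - 27 + 136) + 3*(-1/1570) = -170/((½)*(1/68)*92) - 3/1570 = -170/23/34 - 3/1570 = -170*34/23 - 3/1570 = -5780/23 - 3/1570 = -9074669/36110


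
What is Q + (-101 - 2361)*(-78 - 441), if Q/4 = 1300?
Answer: 1282978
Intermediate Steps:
Q = 5200 (Q = 4*1300 = 5200)
Q + (-101 - 2361)*(-78 - 441) = 5200 + (-101 - 2361)*(-78 - 441) = 5200 - 2462*(-519) = 5200 + 1277778 = 1282978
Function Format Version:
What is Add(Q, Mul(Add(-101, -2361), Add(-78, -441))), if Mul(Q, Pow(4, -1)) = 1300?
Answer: 1282978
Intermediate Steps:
Q = 5200 (Q = Mul(4, 1300) = 5200)
Add(Q, Mul(Add(-101, -2361), Add(-78, -441))) = Add(5200, Mul(Add(-101, -2361), Add(-78, -441))) = Add(5200, Mul(-2462, -519)) = Add(5200, 1277778) = 1282978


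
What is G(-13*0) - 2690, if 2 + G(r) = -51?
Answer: -2743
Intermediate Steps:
G(r) = -53 (G(r) = -2 - 51 = -53)
G(-13*0) - 2690 = -53 - 2690 = -2743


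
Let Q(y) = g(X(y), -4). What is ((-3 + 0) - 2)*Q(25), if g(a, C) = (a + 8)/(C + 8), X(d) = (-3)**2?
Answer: -85/4 ≈ -21.250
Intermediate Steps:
X(d) = 9
g(a, C) = (8 + a)/(8 + C)
Q(y) = 17/4 (Q(y) = (8 + 9)/(8 - 4) = 17/4)
((-3 + 0) - 2)*Q(25) = ((-3 + 0) - 2)*(17/4) = (-3 - 2)*(17/4) = -5*17/4 = -85/4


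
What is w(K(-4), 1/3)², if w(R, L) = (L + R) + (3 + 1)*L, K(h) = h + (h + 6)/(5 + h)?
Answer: ⅑ ≈ 0.11111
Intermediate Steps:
K(h) = h + (6 + h)/(5 + h)
w(R, L) = R + 5*L (w(R, L) = (L + R) + 4*L = R + 5*L)
w(K(-4), 1/3)² = ((6 + (-4)² + 6*(-4))/(5 - 4) + 5/3)² = ((6 + 16 - 24)/1 + 5*(⅓))² = (1*(-2) + 5/3)² = (-2 + 5/3)² = (-⅓)² = ⅑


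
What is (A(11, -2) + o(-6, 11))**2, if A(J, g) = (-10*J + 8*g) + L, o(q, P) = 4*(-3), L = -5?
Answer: 20449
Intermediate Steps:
o(q, P) = -12
A(J, g) = -5 - 10*J + 8*g (A(J, g) = (-10*J + 8*g) - 5 = -5 - 10*J + 8*g)
(A(11, -2) + o(-6, 11))**2 = ((-5 - 10*11 + 8*(-2)) - 12)**2 = ((-5 - 110 - 16) - 12)**2 = (-131 - 12)**2 = (-143)**2 = 20449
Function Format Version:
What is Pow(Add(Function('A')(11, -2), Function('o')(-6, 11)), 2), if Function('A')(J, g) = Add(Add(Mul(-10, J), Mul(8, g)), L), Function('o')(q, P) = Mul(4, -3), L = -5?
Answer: 20449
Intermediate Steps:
Function('o')(q, P) = -12
Function('A')(J, g) = Add(-5, Mul(-10, J), Mul(8, g)) (Function('A')(J, g) = Add(Add(Mul(-10, J), Mul(8, g)), -5) = Add(-5, Mul(-10, J), Mul(8, g)))
Pow(Add(Function('A')(11, -2), Function('o')(-6, 11)), 2) = Pow(Add(Add(-5, Mul(-10, 11), Mul(8, -2)), -12), 2) = Pow(Add(Add(-5, -110, -16), -12), 2) = Pow(Add(-131, -12), 2) = Pow(-143, 2) = 20449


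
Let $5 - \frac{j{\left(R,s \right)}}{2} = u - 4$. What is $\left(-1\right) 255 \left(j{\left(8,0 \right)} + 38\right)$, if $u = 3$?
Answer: $-12750$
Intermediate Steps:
$j{\left(R,s \right)} = 12$ ($j{\left(R,s \right)} = 10 - 2 \left(3 - 4\right) = 10 - -2 = 10 + 2 = 12$)
$\left(-1\right) 255 \left(j{\left(8,0 \right)} + 38\right) = \left(-1\right) 255 \left(12 + 38\right) = \left(-255\right) 50 = -12750$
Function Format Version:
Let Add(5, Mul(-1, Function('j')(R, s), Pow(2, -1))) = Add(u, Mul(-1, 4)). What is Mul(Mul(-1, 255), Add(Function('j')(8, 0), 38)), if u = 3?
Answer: -12750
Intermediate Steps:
Function('j')(R, s) = 12 (Function('j')(R, s) = Add(10, Mul(-2, Add(3, Mul(-1, 4)))) = Add(10, Mul(-2, Add(3, -4))) = Add(10, Mul(-2, -1)) = Add(10, 2) = 12)
Mul(Mul(-1, 255), Add(Function('j')(8, 0), 38)) = Mul(Mul(-1, 255), Add(12, 38)) = Mul(-255, 50) = -12750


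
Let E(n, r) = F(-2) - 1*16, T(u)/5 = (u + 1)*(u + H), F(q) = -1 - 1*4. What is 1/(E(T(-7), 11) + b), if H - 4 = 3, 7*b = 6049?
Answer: 7/5902 ≈ 0.0011860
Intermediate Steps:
b = 6049/7 (b = (⅐)*6049 = 6049/7 ≈ 864.14)
H = 7 (H = 4 + 3 = 7)
F(q) = -5 (F(q) = -1 - 4 = -5)
T(u) = 5*(1 + u)*(7 + u) (T(u) = 5*((u + 1)*(u + 7)) = 5*((1 + u)*(7 + u)) = 5*(1 + u)*(7 + u))
E(n, r) = -21 (E(n, r) = -5 - 1*16 = -5 - 16 = -21)
1/(E(T(-7), 11) + b) = 1/(-21 + 6049/7) = 1/(5902/7) = 7/5902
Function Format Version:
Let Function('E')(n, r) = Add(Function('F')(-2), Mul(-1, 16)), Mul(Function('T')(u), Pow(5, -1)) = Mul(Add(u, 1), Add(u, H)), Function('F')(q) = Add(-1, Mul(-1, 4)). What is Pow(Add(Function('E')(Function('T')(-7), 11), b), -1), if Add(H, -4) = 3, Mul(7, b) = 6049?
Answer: Rational(7, 5902) ≈ 0.0011860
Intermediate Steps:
b = Rational(6049, 7) (b = Mul(Rational(1, 7), 6049) = Rational(6049, 7) ≈ 864.14)
H = 7 (H = Add(4, 3) = 7)
Function('F')(q) = -5 (Function('F')(q) = Add(-1, -4) = -5)
Function('T')(u) = Mul(5, Add(1, u), Add(7, u)) (Function('T')(u) = Mul(5, Mul(Add(u, 1), Add(u, 7))) = Mul(5, Mul(Add(1, u), Add(7, u))) = Mul(5, Add(1, u), Add(7, u)))
Function('E')(n, r) = -21 (Function('E')(n, r) = Add(-5, Mul(-1, 16)) = Add(-5, -16) = -21)
Pow(Add(Function('E')(Function('T')(-7), 11), b), -1) = Pow(Add(-21, Rational(6049, 7)), -1) = Pow(Rational(5902, 7), -1) = Rational(7, 5902)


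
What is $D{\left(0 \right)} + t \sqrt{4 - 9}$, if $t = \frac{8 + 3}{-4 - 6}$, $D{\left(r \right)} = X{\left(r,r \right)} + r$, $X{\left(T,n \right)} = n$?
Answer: $- \frac{11 i \sqrt{5}}{10} \approx - 2.4597 i$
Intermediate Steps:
$D{\left(r \right)} = 2 r$ ($D{\left(r \right)} = r + r = 2 r$)
$t = - \frac{11}{10}$ ($t = \frac{11}{-10} = 11 \left(- \frac{1}{10}\right) = - \frac{11}{10} \approx -1.1$)
$D{\left(0 \right)} + t \sqrt{4 - 9} = 2 \cdot 0 - \frac{11 \sqrt{4 - 9}}{10} = 0 - \frac{11 \sqrt{4 - 9}}{10} = 0 - \frac{11 \sqrt{-5}}{10} = 0 - \frac{11 i \sqrt{5}}{10} = - \frac{11 i \sqrt{5}}{10}$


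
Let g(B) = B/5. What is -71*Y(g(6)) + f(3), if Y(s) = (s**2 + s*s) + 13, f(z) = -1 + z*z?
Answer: -27987/25 ≈ -1119.5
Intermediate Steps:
g(B) = B/5 (g(B) = B*(1/5) = B/5)
f(z) = -1 + z**2
Y(s) = 13 + 2*s**2 (Y(s) = (s**2 + s**2) + 13 = 2*s**2 + 13 = 13 + 2*s**2)
-71*Y(g(6)) + f(3) = -71*(13 + 2*((1/5)*6)**2) + (-1 + 3**2) = -71*(13 + 2*(6/5)**2) + (-1 + 9) = -71*(13 + 2*(36/25)) + 8 = -71*(13 + 72/25) + 8 = -71*397/25 + 8 = -28187/25 + 8 = -27987/25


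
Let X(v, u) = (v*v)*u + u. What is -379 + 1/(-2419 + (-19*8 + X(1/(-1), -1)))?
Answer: -975168/2573 ≈ -379.00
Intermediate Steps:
X(v, u) = u + u*v² (X(v, u) = v²*u + u = u*v² + u = u + u*v²)
-379 + 1/(-2419 + (-19*8 + X(1/(-1), -1))) = -379 + 1/(-2419 + (-19*8 - (1 + (1/(-1))²))) = -379 + 1/(-2419 + (-152 - (1 + (-1)²))) = -379 + 1/(-2419 + (-152 - (1 + 1))) = -379 + 1/(-2419 + (-152 - 1*2)) = -379 + 1/(-2419 + (-152 - 2)) = -379 + 1/(-2419 - 154) = -379 + 1/(-2573) = -379 - 1/2573 = -975168/2573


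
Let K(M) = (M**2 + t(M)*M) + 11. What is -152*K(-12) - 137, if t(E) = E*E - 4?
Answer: 231663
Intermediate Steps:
t(E) = -4 + E**2 (t(E) = E**2 - 4 = -4 + E**2)
K(M) = 11 + M**2 + M*(-4 + M**2) (K(M) = (M**2 + (-4 + M**2)*M) + 11 = (M**2 + M*(-4 + M**2)) + 11 = 11 + M**2 + M*(-4 + M**2))
-152*K(-12) - 137 = -152*(11 + (-12)**2 - 12*(-4 + (-12)**2)) - 137 = -152*(11 + 144 - 12*(-4 + 144)) - 137 = -152*(11 + 144 - 12*140) - 137 = -152*(11 + 144 - 1680) - 137 = -152*(-1525) - 137 = 231800 - 137 = 231663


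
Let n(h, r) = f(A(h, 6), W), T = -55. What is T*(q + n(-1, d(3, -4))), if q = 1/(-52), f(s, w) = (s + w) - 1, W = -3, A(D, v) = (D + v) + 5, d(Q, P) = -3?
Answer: -17105/52 ≈ -328.94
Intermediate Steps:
A(D, v) = 5 + D + v
f(s, w) = -1 + s + w
n(h, r) = 7 + h (n(h, r) = -1 + (5 + h + 6) - 3 = -1 + (11 + h) - 3 = 7 + h)
q = -1/52 ≈ -0.019231
T*(q + n(-1, d(3, -4))) = -55*(-1/52 + (7 - 1)) = -55*(-1/52 + 6) = -55*311/52 = -17105/52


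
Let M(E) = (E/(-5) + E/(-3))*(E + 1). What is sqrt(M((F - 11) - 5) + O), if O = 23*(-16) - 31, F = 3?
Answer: I*sqrt(12055)/5 ≈ 21.959*I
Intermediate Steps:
M(E) = -8*E*(1 + E)/15 (M(E) = (E*(-1/5) + E*(-1/3))*(1 + E) = (-E/5 - E/3)*(1 + E) = (-8*E/15)*(1 + E) = -8*E*(1 + E)/15)
O = -399 (O = -368 - 31 = -399)
sqrt(M((F - 11) - 5) + O) = sqrt(-8*((3 - 11) - 5)*(1 + ((3 - 11) - 5))/15 - 399) = sqrt(-8*(-8 - 5)*(1 + (-8 - 5))/15 - 399) = sqrt(-8/15*(-13)*(1 - 13) - 399) = sqrt(-8/15*(-13)*(-12) - 399) = sqrt(-416/5 - 399) = sqrt(-2411/5) = I*sqrt(12055)/5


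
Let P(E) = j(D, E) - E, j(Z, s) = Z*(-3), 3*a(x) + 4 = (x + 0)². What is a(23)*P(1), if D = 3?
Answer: -1750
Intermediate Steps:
a(x) = -4/3 + x²/3 (a(x) = -4/3 + (x + 0)²/3 = -4/3 + x²/3)
j(Z, s) = -3*Z
P(E) = -9 - E (P(E) = -3*3 - E = -9 - E)
a(23)*P(1) = (-4/3 + (⅓)*23²)*(-9 - 1*1) = (-4/3 + (⅓)*529)*(-9 - 1) = (-4/3 + 529/3)*(-10) = 175*(-10) = -1750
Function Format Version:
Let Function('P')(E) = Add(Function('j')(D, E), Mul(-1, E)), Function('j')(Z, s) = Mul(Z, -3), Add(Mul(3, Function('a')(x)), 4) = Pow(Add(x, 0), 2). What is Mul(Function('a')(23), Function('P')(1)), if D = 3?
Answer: -1750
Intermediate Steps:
Function('a')(x) = Add(Rational(-4, 3), Mul(Rational(1, 3), Pow(x, 2))) (Function('a')(x) = Add(Rational(-4, 3), Mul(Rational(1, 3), Pow(Add(x, 0), 2))) = Add(Rational(-4, 3), Mul(Rational(1, 3), Pow(x, 2))))
Function('j')(Z, s) = Mul(-3, Z)
Function('P')(E) = Add(-9, Mul(-1, E)) (Function('P')(E) = Add(Mul(-3, 3), Mul(-1, E)) = Add(-9, Mul(-1, E)))
Mul(Function('a')(23), Function('P')(1)) = Mul(Add(Rational(-4, 3), Mul(Rational(1, 3), Pow(23, 2))), Add(-9, Mul(-1, 1))) = Mul(Add(Rational(-4, 3), Mul(Rational(1, 3), 529)), Add(-9, -1)) = Mul(Add(Rational(-4, 3), Rational(529, 3)), -10) = Mul(175, -10) = -1750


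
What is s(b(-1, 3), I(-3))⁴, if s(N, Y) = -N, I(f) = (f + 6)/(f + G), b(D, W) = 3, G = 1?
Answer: 81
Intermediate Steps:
I(f) = (6 + f)/(1 + f) (I(f) = (f + 6)/(f + 1) = (6 + f)/(1 + f))
s(b(-1, 3), I(-3))⁴ = (-1*3)⁴ = (-3)⁴ = 81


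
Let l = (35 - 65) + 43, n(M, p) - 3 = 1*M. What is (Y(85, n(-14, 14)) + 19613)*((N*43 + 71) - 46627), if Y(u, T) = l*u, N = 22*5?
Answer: -866551068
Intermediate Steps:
N = 110
n(M, p) = 3 + M (n(M, p) = 3 + 1*M = 3 + M)
l = 13 (l = -30 + 43 = 13)
Y(u, T) = 13*u
(Y(85, n(-14, 14)) + 19613)*((N*43 + 71) - 46627) = (13*85 + 19613)*((110*43 + 71) - 46627) = (1105 + 19613)*((4730 + 71) - 46627) = 20718*(4801 - 46627) = 20718*(-41826) = -866551068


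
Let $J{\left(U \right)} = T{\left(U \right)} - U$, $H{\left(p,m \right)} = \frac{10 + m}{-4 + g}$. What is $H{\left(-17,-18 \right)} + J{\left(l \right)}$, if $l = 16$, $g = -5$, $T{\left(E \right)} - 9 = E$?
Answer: $\frac{89}{9} \approx 9.8889$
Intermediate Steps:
$T{\left(E \right)} = 9 + E$
$H{\left(p,m \right)} = - \frac{10}{9} - \frac{m}{9}$ ($H{\left(p,m \right)} = \frac{10 + m}{-4 - 5} = \frac{10 + m}{-9} = \left(10 + m\right) \left(- \frac{1}{9}\right) = - \frac{10}{9} - \frac{m}{9}$)
$J{\left(U \right)} = 9$ ($J{\left(U \right)} = \left(9 + U\right) - U = 9$)
$H{\left(-17,-18 \right)} + J{\left(l \right)} = \left(- \frac{10}{9} - -2\right) + 9 = \left(- \frac{10}{9} + 2\right) + 9 = \frac{8}{9} + 9 = \frac{89}{9}$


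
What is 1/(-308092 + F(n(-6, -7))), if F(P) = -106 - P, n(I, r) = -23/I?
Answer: -6/1849211 ≈ -3.2446e-6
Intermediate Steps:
1/(-308092 + F(n(-6, -7))) = 1/(-308092 + (-106 - (-23)/(-6))) = 1/(-308092 + (-106 - (-23)*(-1)/6)) = 1/(-308092 + (-106 - 1*23/6)) = 1/(-308092 + (-106 - 23/6)) = 1/(-308092 - 659/6) = 1/(-1849211/6) = -6/1849211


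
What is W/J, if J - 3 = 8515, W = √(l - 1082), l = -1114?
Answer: 3*I*√61/4259 ≈ 0.0055015*I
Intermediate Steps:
W = 6*I*√61 (W = √(-1114 - 1082) = √(-2196) = 6*I*√61 ≈ 46.862*I)
J = 8518 (J = 3 + 8515 = 8518)
W/J = (6*I*√61)/8518 = (6*I*√61)*(1/8518) = 3*I*√61/4259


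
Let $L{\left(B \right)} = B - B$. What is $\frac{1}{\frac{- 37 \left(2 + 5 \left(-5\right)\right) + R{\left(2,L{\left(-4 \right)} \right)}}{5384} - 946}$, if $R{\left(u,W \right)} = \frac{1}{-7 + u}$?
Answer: $- \frac{13460}{12731033} \approx -0.0010573$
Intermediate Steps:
$L{\left(B \right)} = 0$
$\frac{1}{\frac{- 37 \left(2 + 5 \left(-5\right)\right) + R{\left(2,L{\left(-4 \right)} \right)}}{5384} - 946} = \frac{1}{\frac{- 37 \left(2 + 5 \left(-5\right)\right) + \frac{1}{-7 + 2}}{5384} - 946} = \frac{1}{\left(- 37 \left(2 - 25\right) + \frac{1}{-5}\right) \frac{1}{5384} - 946} = \frac{1}{\left(\left(-37\right) \left(-23\right) - \frac{1}{5}\right) \frac{1}{5384} - 946} = \frac{1}{\left(851 - \frac{1}{5}\right) \frac{1}{5384} - 946} = \frac{1}{\frac{4254}{5} \cdot \frac{1}{5384} - 946} = \frac{1}{\frac{2127}{13460} - 946} = \frac{1}{- \frac{12731033}{13460}} = - \frac{13460}{12731033}$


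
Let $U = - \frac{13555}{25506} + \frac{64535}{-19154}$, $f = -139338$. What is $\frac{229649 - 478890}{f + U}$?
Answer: $\frac{30441169419921}{17018590067123} \approx 1.7887$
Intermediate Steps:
$U = - \frac{476415545}{122135481}$ ($U = \left(-13555\right) \frac{1}{25506} + 64535 \left(- \frac{1}{19154}\right) = - \frac{13555}{25506} - \frac{64535}{19154} = - \frac{476415545}{122135481} \approx -3.9007$)
$\frac{229649 - 478890}{f + U} = \frac{229649 - 478890}{-139338 - \frac{476415545}{122135481}} = - \frac{249241}{- \frac{17018590067123}{122135481}} = \left(-249241\right) \left(- \frac{122135481}{17018590067123}\right) = \frac{30441169419921}{17018590067123}$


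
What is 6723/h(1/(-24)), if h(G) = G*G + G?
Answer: -3872448/23 ≈ -1.6837e+5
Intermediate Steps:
h(G) = G + G² (h(G) = G² + G = G + G²)
6723/h(1/(-24)) = 6723/(((1 + 1/(-24))/(-24))) = 6723/((-(1 - 1/24)/24)) = 6723/((-1/24*23/24)) = 6723/(-23/576) = 6723*(-576/23) = -3872448/23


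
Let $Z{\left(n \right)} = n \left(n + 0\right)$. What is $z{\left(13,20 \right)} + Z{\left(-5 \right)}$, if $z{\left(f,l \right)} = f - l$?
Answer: $18$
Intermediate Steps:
$Z{\left(n \right)} = n^{2}$ ($Z{\left(n \right)} = n n = n^{2}$)
$z{\left(13,20 \right)} + Z{\left(-5 \right)} = \left(13 - 20\right) + \left(-5\right)^{2} = \left(13 - 20\right) + 25 = -7 + 25 = 18$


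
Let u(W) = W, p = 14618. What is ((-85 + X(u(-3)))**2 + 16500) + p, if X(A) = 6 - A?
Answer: 36894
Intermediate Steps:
((-85 + X(u(-3)))**2 + 16500) + p = ((-85 + (6 - 1*(-3)))**2 + 16500) + 14618 = ((-85 + (6 + 3))**2 + 16500) + 14618 = ((-85 + 9)**2 + 16500) + 14618 = ((-76)**2 + 16500) + 14618 = (5776 + 16500) + 14618 = 22276 + 14618 = 36894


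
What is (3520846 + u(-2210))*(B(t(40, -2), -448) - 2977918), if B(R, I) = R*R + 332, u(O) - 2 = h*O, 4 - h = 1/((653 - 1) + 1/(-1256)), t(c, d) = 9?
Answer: -8563378100189215240/818911 ≈ -1.0457e+13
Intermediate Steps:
h = 3274388/818911 (h = 4 - 1/((653 - 1) + 1/(-1256)) = 4 - 1/(652 - 1/1256) = 4 - 1/818911/1256 = 4 - 1*1256/818911 = 4 - 1256/818911 = 3274388/818911 ≈ 3.9985)
u(O) = 2 + 3274388*O/818911
B(R, I) = 332 + R**2 (B(R, I) = R**2 + 332 = 332 + R**2)
(3520846 + u(-2210))*(B(t(40, -2), -448) - 2977918) = (3520846 + (2 + (3274388/818911)*(-2210)))*((332 + 9**2) - 2977918) = (3520846 + (2 - 7236397480/818911))*((332 + 81) - 2977918) = (3520846 - 7234759658/818911)*(413 - 2977918) = (2876024759048/818911)*(-2977505) = -8563378100189215240/818911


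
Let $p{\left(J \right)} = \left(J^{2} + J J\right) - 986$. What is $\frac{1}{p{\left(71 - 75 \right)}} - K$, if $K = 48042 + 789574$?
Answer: $- \frac{799085665}{954} \approx -8.3762 \cdot 10^{5}$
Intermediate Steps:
$p{\left(J \right)} = -986 + 2 J^{2}$ ($p{\left(J \right)} = \left(J^{2} + J^{2}\right) - 986 = 2 J^{2} - 986 = -986 + 2 J^{2}$)
$K = 837616$
$\frac{1}{p{\left(71 - 75 \right)}} - K = \frac{1}{-986 + 2 \left(71 - 75\right)^{2}} - 837616 = \frac{1}{-986 + 2 \left(-4\right)^{2}} - 837616 = \frac{1}{-986 + 2 \cdot 16} - 837616 = \frac{1}{-986 + 32} - 837616 = \frac{1}{-954} - 837616 = - \frac{1}{954} - 837616 = - \frac{799085665}{954}$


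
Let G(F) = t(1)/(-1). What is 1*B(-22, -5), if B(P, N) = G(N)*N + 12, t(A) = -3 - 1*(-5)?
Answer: 22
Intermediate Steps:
t(A) = 2 (t(A) = -3 + 5 = 2)
G(F) = -2 (G(F) = 2/(-1) = 2*(-1) = -2)
B(P, N) = 12 - 2*N (B(P, N) = -2*N + 12 = 12 - 2*N)
1*B(-22, -5) = 1*(12 - 2*(-5)) = 1*(12 + 10) = 1*22 = 22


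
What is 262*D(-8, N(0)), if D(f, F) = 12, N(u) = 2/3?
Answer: 3144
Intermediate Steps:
N(u) = ⅔ (N(u) = 2*(⅓) = ⅔)
262*D(-8, N(0)) = 262*12 = 3144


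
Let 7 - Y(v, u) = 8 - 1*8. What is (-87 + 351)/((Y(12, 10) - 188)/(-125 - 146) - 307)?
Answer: -2981/3459 ≈ -0.86181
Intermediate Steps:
Y(v, u) = 7 (Y(v, u) = 7 - (8 - 1*8) = 7 - (8 - 8) = 7 - 1*0 = 7 + 0 = 7)
(-87 + 351)/((Y(12, 10) - 188)/(-125 - 146) - 307) = (-87 + 351)/((7 - 188)/(-125 - 146) - 307) = 264/(-181/(-271) - 307) = 264/(-181*(-1/271) - 307) = 264/(181/271 - 307) = 264/(-83016/271) = 264*(-271/83016) = -2981/3459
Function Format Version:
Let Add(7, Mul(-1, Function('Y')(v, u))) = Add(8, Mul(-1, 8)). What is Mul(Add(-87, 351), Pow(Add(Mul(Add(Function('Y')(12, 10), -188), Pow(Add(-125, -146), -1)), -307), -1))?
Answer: Rational(-2981, 3459) ≈ -0.86181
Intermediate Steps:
Function('Y')(v, u) = 7 (Function('Y')(v, u) = Add(7, Mul(-1, Add(8, Mul(-1, 8)))) = Add(7, Mul(-1, Add(8, -8))) = Add(7, Mul(-1, 0)) = Add(7, 0) = 7)
Mul(Add(-87, 351), Pow(Add(Mul(Add(Function('Y')(12, 10), -188), Pow(Add(-125, -146), -1)), -307), -1)) = Mul(Add(-87, 351), Pow(Add(Mul(Add(7, -188), Pow(Add(-125, -146), -1)), -307), -1)) = Mul(264, Pow(Add(Mul(-181, Pow(-271, -1)), -307), -1)) = Mul(264, Pow(Add(Mul(-181, Rational(-1, 271)), -307), -1)) = Mul(264, Pow(Add(Rational(181, 271), -307), -1)) = Mul(264, Pow(Rational(-83016, 271), -1)) = Mul(264, Rational(-271, 83016)) = Rational(-2981, 3459)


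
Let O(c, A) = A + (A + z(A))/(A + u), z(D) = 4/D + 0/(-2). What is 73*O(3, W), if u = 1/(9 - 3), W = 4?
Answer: 1898/5 ≈ 379.60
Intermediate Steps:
z(D) = 4/D (z(D) = 4/D + 0*(-1/2) = 4/D + 0 = 4/D)
u = 1/6 ≈ 0.16667
O(c, A) = A + (A + 4/A)/(1/6 + A) (O(c, A) = A + (A + 4/A)/(A + 1/6) = A + (A + 4/A)/(1/6 + A))
73*O(3, W) = 73*((24 + 4**2*(7 + 6*4))/(4*(1 + 6*4))) = 73*((24 + 16*(7 + 24))/(4*(1 + 24))) = 73*((1/4)*(24 + 16*31)/25) = 73*((1/4)*(1/25)*(24 + 496)) = 73*((1/4)*(1/25)*520) = 73*(26/5) = 1898/5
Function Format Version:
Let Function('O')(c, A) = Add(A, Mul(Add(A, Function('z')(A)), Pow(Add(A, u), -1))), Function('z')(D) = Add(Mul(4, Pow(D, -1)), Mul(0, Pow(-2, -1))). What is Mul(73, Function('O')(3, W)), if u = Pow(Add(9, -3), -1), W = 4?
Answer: Rational(1898, 5) ≈ 379.60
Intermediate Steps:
Function('z')(D) = Mul(4, Pow(D, -1)) (Function('z')(D) = Add(Mul(4, Pow(D, -1)), Mul(0, Rational(-1, 2))) = Add(Mul(4, Pow(D, -1)), 0) = Mul(4, Pow(D, -1)))
u = Rational(1, 6) (u = Pow(6, -1) = Rational(1, 6) ≈ 0.16667)
Function('O')(c, A) = Add(A, Mul(Pow(Add(Rational(1, 6), A), -1), Add(A, Mul(4, Pow(A, -1))))) (Function('O')(c, A) = Add(A, Mul(Add(A, Mul(4, Pow(A, -1))), Pow(Add(A, Rational(1, 6)), -1))) = Add(A, Mul(Add(A, Mul(4, Pow(A, -1))), Pow(Add(Rational(1, 6), A), -1))) = Add(A, Mul(Pow(Add(Rational(1, 6), A), -1), Add(A, Mul(4, Pow(A, -1))))))
Mul(73, Function('O')(3, W)) = Mul(73, Mul(Pow(4, -1), Pow(Add(1, Mul(6, 4)), -1), Add(24, Mul(Pow(4, 2), Add(7, Mul(6, 4)))))) = Mul(73, Mul(Rational(1, 4), Pow(Add(1, 24), -1), Add(24, Mul(16, Add(7, 24))))) = Mul(73, Mul(Rational(1, 4), Pow(25, -1), Add(24, Mul(16, 31)))) = Mul(73, Mul(Rational(1, 4), Rational(1, 25), Add(24, 496))) = Mul(73, Mul(Rational(1, 4), Rational(1, 25), 520)) = Mul(73, Rational(26, 5)) = Rational(1898, 5)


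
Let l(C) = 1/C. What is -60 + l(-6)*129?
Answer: -163/2 ≈ -81.500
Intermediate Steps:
-60 + l(-6)*129 = -60 + 129/(-6) = -60 - ⅙*129 = -60 - 43/2 = -163/2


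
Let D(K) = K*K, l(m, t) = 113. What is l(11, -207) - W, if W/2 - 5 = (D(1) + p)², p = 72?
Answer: -10555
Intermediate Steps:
D(K) = K²
W = 10668 (W = 10 + 2*(1² + 72)² = 10 + 2*(1 + 72)² = 10 + 2*73² = 10 + 2*5329 = 10 + 10658 = 10668)
l(11, -207) - W = 113 - 1*10668 = 113 - 10668 = -10555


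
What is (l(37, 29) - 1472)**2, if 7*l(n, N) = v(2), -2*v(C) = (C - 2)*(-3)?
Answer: 2166784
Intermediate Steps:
v(C) = -3 + 3*C/2 (v(C) = -(C - 2)*(-3)/2 = -(-2 + C)*(-3)/2 = -(6 - 3*C)/2 = -3 + 3*C/2)
l(n, N) = 0 (l(n, N) = (-3 + (3/2)*2)/7 = (-3 + 3)/7 = (1/7)*0 = 0)
(l(37, 29) - 1472)**2 = (0 - 1472)**2 = (-1472)**2 = 2166784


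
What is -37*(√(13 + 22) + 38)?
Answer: -1406 - 37*√35 ≈ -1624.9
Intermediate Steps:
-37*(√(13 + 22) + 38) = -37*(√35 + 38) = -37*(38 + √35) = -1406 - 37*√35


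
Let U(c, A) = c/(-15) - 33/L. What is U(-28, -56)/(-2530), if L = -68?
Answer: -2399/2580600 ≈ -0.00092963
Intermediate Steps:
U(c, A) = 33/68 - c/15 (U(c, A) = c/(-15) - 33/(-68) = c*(-1/15) - 33*(-1/68) = -c/15 + 33/68 = 33/68 - c/15)
U(-28, -56)/(-2530) = (33/68 - 1/15*(-28))/(-2530) = (33/68 + 28/15)*(-1/2530) = (2399/1020)*(-1/2530) = -2399/2580600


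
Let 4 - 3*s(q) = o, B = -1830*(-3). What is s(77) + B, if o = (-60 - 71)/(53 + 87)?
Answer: 2306491/420 ≈ 5491.6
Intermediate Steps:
o = -131/140 ≈ -0.93571
B = 5490
s(q) = 691/420 (s(q) = 4/3 - ⅓*(-131/140) = 4/3 + 131/420 = 691/420)
s(77) + B = 691/420 + 5490 = 2306491/420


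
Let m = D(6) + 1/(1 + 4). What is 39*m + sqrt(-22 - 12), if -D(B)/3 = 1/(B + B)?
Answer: -39/20 + I*sqrt(34) ≈ -1.95 + 5.831*I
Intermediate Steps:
D(B) = -3/(2*B) (D(B) = -3/(B + B) = -3*1/(2*B) = -3/(2*B))
m = -1/20 (m = -3/2/6 + 1/(1 + 4) = -3/2*1/6 + 1/5 = -1/4 + 1/5 = -1/20 ≈ -0.050000)
39*m + sqrt(-22 - 12) = 39*(-1/20) + sqrt(-22 - 12) = -39/20 + sqrt(-34) = -39/20 + I*sqrt(34)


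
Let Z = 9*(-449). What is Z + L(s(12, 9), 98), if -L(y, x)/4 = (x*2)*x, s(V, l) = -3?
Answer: -80873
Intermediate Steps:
L(y, x) = -8*x² (L(y, x) = -4*x*2*x = -4*2*x*x = -8*x²)
Z = -4041
Z + L(s(12, 9), 98) = -4041 - 8*98² = -4041 - 8*9604 = -4041 - 76832 = -80873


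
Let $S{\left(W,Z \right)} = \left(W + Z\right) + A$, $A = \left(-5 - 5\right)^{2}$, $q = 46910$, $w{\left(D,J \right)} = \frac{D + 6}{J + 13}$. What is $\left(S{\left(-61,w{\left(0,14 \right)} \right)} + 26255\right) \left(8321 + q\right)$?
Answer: $\frac{13070305688}{9} \approx 1.4523 \cdot 10^{9}$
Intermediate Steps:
$w{\left(D,J \right)} = \frac{6 + D}{13 + J}$
$A = 100$ ($A = \left(-10\right)^{2} = 100$)
$S{\left(W,Z \right)} = 100 + W + Z$ ($S{\left(W,Z \right)} = \left(W + Z\right) + 100 = 100 + W + Z$)
$\left(S{\left(-61,w{\left(0,14 \right)} \right)} + 26255\right) \left(8321 + q\right) = \left(\left(100 - 61 + \frac{6 + 0}{13 + 14}\right) + 26255\right) \left(8321 + 46910\right) = \left(\left(100 - 61 + \frac{1}{27} \cdot 6\right) + 26255\right) 55231 = \left(\left(100 - 61 + \frac{2}{9}\right) + 26255\right) 55231 = \left(\frac{353}{9} + 26255\right) 55231 = \frac{236648}{9} \cdot 55231 = \frac{13070305688}{9}$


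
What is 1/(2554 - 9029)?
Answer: -1/6475 ≈ -0.00015444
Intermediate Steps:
1/(2554 - 9029) = 1/(-6475) = -1/6475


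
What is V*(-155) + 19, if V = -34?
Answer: 5289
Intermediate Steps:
V*(-155) + 19 = -34*(-155) + 19 = 5270 + 19 = 5289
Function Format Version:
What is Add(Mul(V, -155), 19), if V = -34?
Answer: 5289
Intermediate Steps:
Add(Mul(V, -155), 19) = Add(Mul(-34, -155), 19) = Add(5270, 19) = 5289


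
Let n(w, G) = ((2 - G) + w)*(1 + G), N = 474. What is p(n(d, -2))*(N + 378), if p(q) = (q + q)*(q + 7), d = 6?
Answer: 51120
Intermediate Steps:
n(w, G) = (1 + G)*(2 + w - G) (n(w, G) = (2 + w - G)*(1 + G) = (1 + G)*(2 + w - G))
p(q) = 2*q*(7 + q) (p(q) = (2*q)*(7 + q) = 2*q*(7 + q))
p(n(d, -2))*(N + 378) = (2*(2 - 2 + 6 - 1*(-2)² - 2*6)*(7 + (2 - 2 + 6 - 1*(-2)² - 2*6)))*(474 + 378) = (2*(2 - 2 + 6 - 1*4 - 12)*(7 + (2 - 2 + 6 - 1*4 - 12)))*852 = (2*(2 - 2 + 6 - 4 - 12)*(7 + (2 - 2 + 6 - 4 - 12)))*852 = (2*(-10)*(7 - 10))*852 = (2*(-10)*(-3))*852 = 60*852 = 51120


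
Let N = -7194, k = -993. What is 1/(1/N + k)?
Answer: -7194/7143643 ≈ -0.0010070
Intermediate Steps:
1/(1/N + k) = 1/(1/(-7194) - 993) = 1/(-1/7194 - 993) = 1/(-7143643/7194) = -7194/7143643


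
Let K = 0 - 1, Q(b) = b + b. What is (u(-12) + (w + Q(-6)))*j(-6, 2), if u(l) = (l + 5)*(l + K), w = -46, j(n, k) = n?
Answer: -198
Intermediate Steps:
Q(b) = 2*b
K = -1
u(l) = (-1 + l)*(5 + l) (u(l) = (l + 5)*(l - 1) = (5 + l)*(-1 + l) = (-1 + l)*(5 + l))
(u(-12) + (w + Q(-6)))*j(-6, 2) = ((-5 + (-12)² + 4*(-12)) + (-46 + 2*(-6)))*(-6) = ((-5 + 144 - 48) + (-46 - 12))*(-6) = (91 - 58)*(-6) = 33*(-6) = -198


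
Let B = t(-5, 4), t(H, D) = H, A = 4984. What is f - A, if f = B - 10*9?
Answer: -5079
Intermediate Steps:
B = -5
f = -95 (f = -5 - 10*9 = -5 - 90 = -95)
f - A = -95 - 1*4984 = -95 - 4984 = -5079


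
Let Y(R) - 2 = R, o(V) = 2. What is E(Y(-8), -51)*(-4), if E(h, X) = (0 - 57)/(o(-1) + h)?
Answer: -57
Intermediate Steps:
Y(R) = 2 + R
E(h, X) = -57/(2 + h) (E(h, X) = (0 - 57)/(2 + h) = -57/(2 + h))
E(Y(-8), -51)*(-4) = -57/(2 + (2 - 8))*(-4) = -57/(2 - 6)*(-4) = -57/(-4)*(-4) = -57*(-¼)*(-4) = (57/4)*(-4) = -57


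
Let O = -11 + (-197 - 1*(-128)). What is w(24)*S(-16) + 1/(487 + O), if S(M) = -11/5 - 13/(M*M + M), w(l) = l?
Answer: -220177/4070 ≈ -54.098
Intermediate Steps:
O = -80 (O = -11 + (-197 + 128) = -11 - 69 = -80)
S(M) = -11/5 - 13/(M + M²) (S(M) = -11*⅕ - 13/(M² + M) = -11/5 - 13/(M + M²))
w(24)*S(-16) + 1/(487 + O) = 24*((⅕)*(-65 - 11*(-16) - 11*(-16)²)/(-16*(1 - 16))) + 1/(487 - 80) = 24*((⅕)*(-1/16)*(-65 + 176 - 11*256)/(-15)) + 1/407 = 24*((⅕)*(-1/16)*(-1/15)*(-65 + 176 - 2816)) + 1/407 = 24*((⅕)*(-1/16)*(-1/15)*(-2705)) + 1/407 = 24*(-541/240) + 1/407 = -541/10 + 1/407 = -220177/4070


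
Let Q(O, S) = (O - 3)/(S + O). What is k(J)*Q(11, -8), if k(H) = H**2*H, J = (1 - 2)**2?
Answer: 8/3 ≈ 2.6667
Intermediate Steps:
Q(O, S) = (-3 + O)/(O + S)
J = 1 (J = (-1)**2 = 1)
k(H) = H**3
k(J)*Q(11, -8) = 1**3*((-3 + 11)/(11 - 8)) = 1*(8/3) = 8/3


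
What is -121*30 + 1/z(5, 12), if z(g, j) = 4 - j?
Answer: -29041/8 ≈ -3630.1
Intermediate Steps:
-121*30 + 1/z(5, 12) = -121*30 + 1/(4 - 1*12) = -3630 + 1/(4 - 12) = -3630 + 1/(-8) = -3630 - 1/8 = -29041/8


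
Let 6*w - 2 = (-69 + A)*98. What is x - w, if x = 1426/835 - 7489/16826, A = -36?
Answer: 72324929923/42149130 ≈ 1715.9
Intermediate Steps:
x = 17740561/14049710 (x = 1426*(1/835) - 7489*1/16826 = 1426/835 - 7489/16826 = 17740561/14049710 ≈ 1.2627)
w = -5144/3 (w = ⅓ + ((-69 - 36)*98)/6 = ⅓ + (-105*98)/6 = ⅓ + (⅙)*(-10290) = ⅓ - 1715 = -5144/3 ≈ -1714.7)
x - w = 17740561/14049710 - 1*(-5144/3) = 17740561/14049710 + 5144/3 = 72324929923/42149130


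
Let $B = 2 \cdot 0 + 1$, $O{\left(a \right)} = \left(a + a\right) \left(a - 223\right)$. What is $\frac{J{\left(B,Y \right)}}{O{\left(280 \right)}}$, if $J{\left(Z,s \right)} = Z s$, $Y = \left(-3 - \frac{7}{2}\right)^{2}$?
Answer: $\frac{169}{127680} \approx 0.0013236$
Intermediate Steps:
$O{\left(a \right)} = 2 a \left(-223 + a\right)$
$B = 1$ ($B = 0 + 1 = 1$)
$Y = \frac{169}{4}$ ($Y = \left(-3 - \frac{7}{2}\right)^{2} = \left(- \frac{13}{2}\right)^{2} = \frac{169}{4} \approx 42.25$)
$\frac{J{\left(B,Y \right)}}{O{\left(280 \right)}} = \frac{1 \cdot \frac{169}{4}}{2 \cdot 280 \left(-223 + 280\right)} = \frac{169}{4 \cdot 2 \cdot 280 \cdot 57} = \frac{169}{4 \cdot 31920} = \frac{169}{4} \cdot \frac{1}{31920} = \frac{169}{127680}$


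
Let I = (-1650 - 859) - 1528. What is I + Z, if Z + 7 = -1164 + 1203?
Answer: -4005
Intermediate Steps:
Z = 32 (Z = -7 + (-1164 + 1203) = -7 + 39 = 32)
I = -4037 (I = -2509 - 1528 = -4037)
I + Z = -4037 + 32 = -4005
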